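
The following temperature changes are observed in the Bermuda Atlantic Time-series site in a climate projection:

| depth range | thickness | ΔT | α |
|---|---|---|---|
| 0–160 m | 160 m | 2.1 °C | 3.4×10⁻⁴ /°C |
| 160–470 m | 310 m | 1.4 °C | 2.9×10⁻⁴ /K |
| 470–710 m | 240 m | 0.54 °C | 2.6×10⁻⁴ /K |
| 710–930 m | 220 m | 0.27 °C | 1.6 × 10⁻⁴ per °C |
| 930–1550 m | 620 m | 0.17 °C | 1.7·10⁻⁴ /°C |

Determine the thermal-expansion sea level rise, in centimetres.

0–160 m: 2.1 × 160 × 3.4×10⁻⁴ = 0.11424 m
Layer 2: 310 × 2.9×10⁻⁴ × 1.4 = 0.12586 m
2.6×10⁻⁴ × 0.54 × 240 = 0.033696 m
Layer 4: 0.27 × 220 × 1.6×10⁻⁴ = 0.009504 m
620 × 0.17 × 1.7×10⁻⁴ = 0.017918 m
Δh = 0.11424 + 0.12586 + 0.033696 + 0.009504 + 0.017918 = 0.301218 m

about 30.1 cm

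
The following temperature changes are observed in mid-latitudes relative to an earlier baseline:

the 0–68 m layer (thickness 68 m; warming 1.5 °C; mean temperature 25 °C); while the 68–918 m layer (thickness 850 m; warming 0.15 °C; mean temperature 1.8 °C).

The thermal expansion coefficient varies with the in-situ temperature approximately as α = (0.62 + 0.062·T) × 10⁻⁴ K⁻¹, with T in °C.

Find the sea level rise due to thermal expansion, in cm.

3.15 cm of thermosteric rise

Layer 1: α = (0.62 + 0.062×25)×10⁻⁴ = 2.17×10⁻⁴ K⁻¹
Layer 2: α = (0.62 + 0.062×1.8)×10⁻⁴ = 0.7316×10⁻⁴ K⁻¹
Layer 1: 2.17×10⁻⁴ × 1.5 × 68 = 0.022134 m
Layer 2: 850 × 0.15 × 0.7316×10⁻⁴ = 0.0093279 m
Δh = 0.022134 + 0.0093279 = 0.0314619 m ≈ 3.15 cm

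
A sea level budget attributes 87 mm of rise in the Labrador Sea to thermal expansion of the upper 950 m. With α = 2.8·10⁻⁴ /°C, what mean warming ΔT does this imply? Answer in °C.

ΔT = Δh/(αH) = 0.087 / (2.8×10⁻⁴ × 950) ≈ 0.3271 °C

ΔT ≈ 0.327 °C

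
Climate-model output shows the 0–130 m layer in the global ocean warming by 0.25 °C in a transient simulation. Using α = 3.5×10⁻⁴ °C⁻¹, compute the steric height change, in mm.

Δh = αΔT·H = 3.5×10⁻⁴ × 0.25 × 130 = 0.011375 m

11.4 mm of thermosteric rise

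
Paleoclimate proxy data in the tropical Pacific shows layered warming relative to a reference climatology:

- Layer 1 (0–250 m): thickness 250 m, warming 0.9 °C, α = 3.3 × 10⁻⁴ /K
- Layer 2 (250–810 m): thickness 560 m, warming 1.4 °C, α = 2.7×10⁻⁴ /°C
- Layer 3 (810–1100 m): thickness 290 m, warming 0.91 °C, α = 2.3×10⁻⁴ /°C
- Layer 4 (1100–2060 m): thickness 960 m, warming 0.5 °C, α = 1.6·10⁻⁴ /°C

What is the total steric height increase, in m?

0.42 m

0–250 m: 250 × 3.3×10⁻⁴ × 0.9 = 0.07425 m
Layer 2: 1.4 × 2.7×10⁻⁴ × 560 = 0.21168 m
Layer 3: 0.91 × 2.3×10⁻⁴ × 290 = 0.060697 m
1100–2060 m: 1.6×10⁻⁴ × 960 × 0.5 = 0.07680 m
Δh = 0.07425 + 0.21168 + 0.060697 + 0.07680 = 0.423427 m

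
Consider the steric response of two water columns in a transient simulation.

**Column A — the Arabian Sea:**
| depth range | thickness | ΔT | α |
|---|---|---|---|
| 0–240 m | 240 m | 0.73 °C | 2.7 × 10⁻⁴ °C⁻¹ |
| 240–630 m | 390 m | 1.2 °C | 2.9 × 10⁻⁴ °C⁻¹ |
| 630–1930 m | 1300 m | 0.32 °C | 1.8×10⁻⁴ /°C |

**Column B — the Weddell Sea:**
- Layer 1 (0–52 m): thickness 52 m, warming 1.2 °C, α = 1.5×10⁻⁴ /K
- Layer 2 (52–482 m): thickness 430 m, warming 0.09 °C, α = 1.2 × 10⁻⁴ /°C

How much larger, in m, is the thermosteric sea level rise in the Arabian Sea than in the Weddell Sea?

0.244 m larger

A 0.73 × 240 × 2.7×10⁻⁴ = 0.047304 m
A Layer 2: 390 × 1.2 × 2.9×10⁻⁴ = 0.13572 m
A Layer 3: 0.32 × 1.8×10⁻⁴ × 1300 = 0.07488 m
A total: 0.257904 m
B 0–52 m: 52 × 1.2 × 1.5×10⁻⁴ = 0.00936 m
B 52–482 m: 1.2×10⁻⁴ × 0.09 × 430 = 0.004644 m
B total: 0.014004 m
Difference: 0.257904 − 0.014004 = 0.24390 m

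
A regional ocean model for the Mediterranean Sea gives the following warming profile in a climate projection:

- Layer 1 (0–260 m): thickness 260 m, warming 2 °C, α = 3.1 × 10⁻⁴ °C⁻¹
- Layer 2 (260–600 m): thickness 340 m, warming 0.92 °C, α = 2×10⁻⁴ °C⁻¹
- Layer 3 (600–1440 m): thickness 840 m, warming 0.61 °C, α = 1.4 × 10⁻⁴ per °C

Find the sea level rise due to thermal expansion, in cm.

Layer 1: 260 × 2 × 3.1×10⁻⁴ = 0.16120 m
Layer 2: 2×10⁻⁴ × 340 × 0.92 = 0.06256 m
840 × 0.61 × 1.4×10⁻⁴ = 0.071736 m
Δh = 0.16120 + 0.06256 + 0.071736 = 0.295496 m

Δh ≈ 29.5 cm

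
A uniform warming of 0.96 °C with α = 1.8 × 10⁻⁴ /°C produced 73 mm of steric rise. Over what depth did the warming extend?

H = Δh/(αΔT) = 0.073 / (1.8×10⁻⁴ × 0.96) ≈ 422.5 m

420 m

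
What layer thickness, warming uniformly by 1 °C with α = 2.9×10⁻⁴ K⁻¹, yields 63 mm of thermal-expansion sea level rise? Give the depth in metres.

H = Δh/(αΔT) = 0.063 / (2.9×10⁻⁴ × 1) ≈ 217.2 m

H ≈ 220 m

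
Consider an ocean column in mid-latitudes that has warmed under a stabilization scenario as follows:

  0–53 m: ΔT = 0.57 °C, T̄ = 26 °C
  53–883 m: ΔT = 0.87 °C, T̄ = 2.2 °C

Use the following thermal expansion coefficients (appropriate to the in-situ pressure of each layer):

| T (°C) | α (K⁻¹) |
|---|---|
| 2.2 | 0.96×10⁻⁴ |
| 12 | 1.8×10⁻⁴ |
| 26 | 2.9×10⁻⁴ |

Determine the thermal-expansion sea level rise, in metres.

Δh = 0.0781 m

Layer 1 at 26 °C → α = 2.9×10⁻⁴ K⁻¹
Layer 2 at 2.2 °C → α = 0.96×10⁻⁴ K⁻¹
0–53 m: 0.57 × 2.9×10⁻⁴ × 53 = 0.0087609 m
53–883 m: 0.87 × 830 × 0.96×10⁻⁴ = 0.0693216 m
Δh = 0.0087609 + 0.0693216 = 0.0780825 m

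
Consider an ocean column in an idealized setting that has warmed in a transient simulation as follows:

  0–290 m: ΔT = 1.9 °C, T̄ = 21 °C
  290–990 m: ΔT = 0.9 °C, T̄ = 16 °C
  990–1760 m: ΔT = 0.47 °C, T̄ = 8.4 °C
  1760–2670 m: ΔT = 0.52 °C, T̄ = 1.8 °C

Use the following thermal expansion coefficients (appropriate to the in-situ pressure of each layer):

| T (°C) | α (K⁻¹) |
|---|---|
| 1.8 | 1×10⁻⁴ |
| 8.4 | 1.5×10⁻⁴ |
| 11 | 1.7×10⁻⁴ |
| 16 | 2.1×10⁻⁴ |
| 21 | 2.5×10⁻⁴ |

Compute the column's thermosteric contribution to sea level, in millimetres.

372 mm of thermosteric rise

Layer 1 at 21 °C → α = 2.5×10⁻⁴ K⁻¹
Layer 2 at 16 °C → α = 2.1×10⁻⁴ K⁻¹
Layer 3 at 8.4 °C → α = 1.5×10⁻⁴ K⁻¹
Layer 4 at 1.8 °C → α = 1×10⁻⁴ K⁻¹
Layer 1: 2.5×10⁻⁴ × 290 × 1.9 = 0.13775 m
0.9 × 700 × 2.1×10⁻⁴ = 0.13230 m
Layer 3: 0.47 × 1.5×10⁻⁴ × 770 = 0.054285 m
1760–2670 m: 1×10⁻⁴ × 0.52 × 910 = 0.04732 m
Δh = 0.13775 + 0.13230 + 0.054285 + 0.04732 = 0.371655 m ≈ 372 mm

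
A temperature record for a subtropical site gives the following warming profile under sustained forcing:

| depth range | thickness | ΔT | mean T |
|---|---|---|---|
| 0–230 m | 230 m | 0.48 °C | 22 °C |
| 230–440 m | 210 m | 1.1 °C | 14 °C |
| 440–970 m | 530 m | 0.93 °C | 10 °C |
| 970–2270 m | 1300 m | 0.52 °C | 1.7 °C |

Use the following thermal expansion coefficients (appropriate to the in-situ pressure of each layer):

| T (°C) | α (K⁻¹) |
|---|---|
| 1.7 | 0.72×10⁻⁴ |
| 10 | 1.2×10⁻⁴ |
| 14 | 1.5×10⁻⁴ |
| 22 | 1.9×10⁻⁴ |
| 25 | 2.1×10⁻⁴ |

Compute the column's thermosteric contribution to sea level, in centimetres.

Layer 1 at 22 °C → α = 1.9×10⁻⁴ K⁻¹
Layer 2 at 14 °C → α = 1.5×10⁻⁴ K⁻¹
Layer 3 at 10 °C → α = 1.2×10⁻⁴ K⁻¹
Layer 4 at 1.7 °C → α = 0.72×10⁻⁴ K⁻¹
230 × 0.48 × 1.9×10⁻⁴ = 0.020976 m
230–440 m: 1.1 × 1.5×10⁻⁴ × 210 = 0.03465 m
Layer 3: 1.2×10⁻⁴ × 0.93 × 530 = 0.059148 m
970–2270 m: 1300 × 0.72×10⁻⁴ × 0.52 = 0.048672 m
Δh = 0.020976 + 0.03465 + 0.059148 + 0.048672 = 0.163446 m

Δh ≈ 16 cm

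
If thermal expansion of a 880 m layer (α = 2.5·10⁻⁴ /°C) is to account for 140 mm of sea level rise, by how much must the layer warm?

ΔT = Δh/(αH) = 0.14 / (2.5×10⁻⁴ × 880) ≈ 0.6364 K

0.636 K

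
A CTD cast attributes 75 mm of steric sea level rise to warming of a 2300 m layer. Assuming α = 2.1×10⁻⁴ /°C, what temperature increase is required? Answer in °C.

ΔT ≈ 0.155 °C

ΔT = Δh/(αH) = 0.075 / (2.1×10⁻⁴ × 2300) ≈ 0.1553 °C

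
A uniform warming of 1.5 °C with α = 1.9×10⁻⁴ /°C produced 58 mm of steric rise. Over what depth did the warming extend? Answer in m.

204 m

H = Δh/(αΔT) = 0.058 / (1.9×10⁻⁴ × 1.5) ≈ 203.5 m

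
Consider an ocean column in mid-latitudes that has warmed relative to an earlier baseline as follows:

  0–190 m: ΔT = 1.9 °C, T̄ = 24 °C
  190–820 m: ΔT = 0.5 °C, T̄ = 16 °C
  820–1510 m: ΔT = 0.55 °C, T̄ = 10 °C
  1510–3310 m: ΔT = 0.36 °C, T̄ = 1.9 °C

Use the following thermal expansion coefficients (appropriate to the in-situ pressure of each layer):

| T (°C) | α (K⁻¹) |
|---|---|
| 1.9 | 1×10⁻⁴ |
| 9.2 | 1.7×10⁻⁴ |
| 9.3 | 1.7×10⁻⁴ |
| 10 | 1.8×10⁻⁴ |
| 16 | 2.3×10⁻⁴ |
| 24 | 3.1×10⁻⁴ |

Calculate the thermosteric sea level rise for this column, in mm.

Layer 1 at 24 °C → α = 3.1×10⁻⁴ K⁻¹
Layer 2 at 16 °C → α = 2.3×10⁻⁴ K⁻¹
Layer 3 at 10 °C → α = 1.8×10⁻⁴ K⁻¹
Layer 4 at 1.9 °C → α = 1×10⁻⁴ K⁻¹
190 × 3.1×10⁻⁴ × 1.9 = 0.11191 m
190–820 m: 630 × 0.5 × 2.3×10⁻⁴ = 0.07245 m
Layer 3: 690 × 0.55 × 1.8×10⁻⁴ = 0.06831 m
0.36 × 1×10⁻⁴ × 1800 = 0.06480 m
Δh = 0.11191 + 0.07245 + 0.06831 + 0.06480 = 0.31747 m ≈ 320 mm

320 mm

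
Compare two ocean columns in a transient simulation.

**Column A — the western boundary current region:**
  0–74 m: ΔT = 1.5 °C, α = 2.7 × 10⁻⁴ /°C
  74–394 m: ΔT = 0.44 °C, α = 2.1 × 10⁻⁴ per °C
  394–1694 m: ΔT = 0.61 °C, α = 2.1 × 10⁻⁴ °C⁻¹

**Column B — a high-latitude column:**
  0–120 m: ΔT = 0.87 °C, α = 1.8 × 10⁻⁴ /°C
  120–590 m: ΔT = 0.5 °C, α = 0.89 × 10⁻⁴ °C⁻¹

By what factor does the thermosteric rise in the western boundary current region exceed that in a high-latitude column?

A Layer 1: 2.7×10⁻⁴ × 74 × 1.5 = 0.02997 m
A Layer 2: 0.44 × 2.1×10⁻⁴ × 320 = 0.029568 m
A Layer 3: 2.1×10⁻⁴ × 1300 × 0.61 = 0.16653 m
A total: 0.226068 m
B Layer 1: 1.8×10⁻⁴ × 120 × 0.87 = 0.018792 m
B 120–590 m: 470 × 0.5 × 0.89×10⁻⁴ = 0.020915 m
B total: 0.039707 m
Ratio: 0.226068 / 0.039707 ≈ 5.693

≈ 5.69×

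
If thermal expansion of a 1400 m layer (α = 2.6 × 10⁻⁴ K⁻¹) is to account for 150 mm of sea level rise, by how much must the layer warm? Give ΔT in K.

0.412 K

ΔT = Δh/(αH) = 0.15 / (2.6×10⁻⁴ × 1400) ≈ 0.4121 K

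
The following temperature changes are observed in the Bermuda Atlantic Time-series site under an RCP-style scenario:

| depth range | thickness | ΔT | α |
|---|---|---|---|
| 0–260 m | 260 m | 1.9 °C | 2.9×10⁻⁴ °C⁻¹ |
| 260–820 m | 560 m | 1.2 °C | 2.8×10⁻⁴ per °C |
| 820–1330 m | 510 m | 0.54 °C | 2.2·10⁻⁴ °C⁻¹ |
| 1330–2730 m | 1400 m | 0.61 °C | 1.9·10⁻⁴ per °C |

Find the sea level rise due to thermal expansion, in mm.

2.9×10⁻⁴ × 260 × 1.9 = 0.14326 m
260–820 m: 560 × 2.8×10⁻⁴ × 1.2 = 0.18816 m
Layer 3: 510 × 0.54 × 2.2×10⁻⁴ = 0.060588 m
1.9×10⁻⁴ × 1400 × 0.61 = 0.16226 m
Δh = 0.14326 + 0.18816 + 0.060588 + 0.16226 = 0.554268 m

554 mm of thermosteric rise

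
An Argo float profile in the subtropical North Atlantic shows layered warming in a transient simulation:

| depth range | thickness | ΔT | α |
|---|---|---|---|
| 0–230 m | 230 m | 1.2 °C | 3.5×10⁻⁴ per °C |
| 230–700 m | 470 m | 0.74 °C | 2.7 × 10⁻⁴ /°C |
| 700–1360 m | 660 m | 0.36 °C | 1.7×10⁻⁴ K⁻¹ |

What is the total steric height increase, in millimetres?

Δh = 231 mm

0–230 m: 3.5×10⁻⁴ × 1.2 × 230 = 0.09660 m
230–700 m: 0.74 × 2.7×10⁻⁴ × 470 = 0.093906 m
700–1360 m: 0.36 × 660 × 1.7×10⁻⁴ = 0.040392 m
Δh = 0.09660 + 0.093906 + 0.040392 = 0.230898 m ≈ 231 mm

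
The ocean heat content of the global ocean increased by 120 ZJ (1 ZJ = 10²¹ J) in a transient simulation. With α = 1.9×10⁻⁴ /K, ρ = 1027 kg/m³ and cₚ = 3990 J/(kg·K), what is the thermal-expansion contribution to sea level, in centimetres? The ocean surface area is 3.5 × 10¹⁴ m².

1.59 cm of thermosteric rise

Per unit area: Q = 120×10²¹ / (3.5×10¹⁴) ≈ 3.429×10⁸ J/m²
Δh = αQ/(ρcₚ) = 1.9×10⁻⁴ × 3.429×10⁸ / (1027 × 3990) ≈ 0.015899 m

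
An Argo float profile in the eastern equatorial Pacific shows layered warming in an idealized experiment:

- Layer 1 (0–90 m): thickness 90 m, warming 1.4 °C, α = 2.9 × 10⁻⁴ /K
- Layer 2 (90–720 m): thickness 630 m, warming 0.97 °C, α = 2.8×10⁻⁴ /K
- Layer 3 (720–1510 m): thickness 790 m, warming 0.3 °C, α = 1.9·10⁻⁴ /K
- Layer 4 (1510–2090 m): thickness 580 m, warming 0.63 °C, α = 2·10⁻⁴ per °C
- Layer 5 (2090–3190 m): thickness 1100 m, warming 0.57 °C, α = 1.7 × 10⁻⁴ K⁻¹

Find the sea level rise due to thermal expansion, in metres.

Δh = 0.43 m

0–90 m: 1.4 × 90 × 2.9×10⁻⁴ = 0.03654 m
Layer 2: 0.97 × 630 × 2.8×10⁻⁴ = 0.171108 m
Layer 3: 790 × 0.3 × 1.9×10⁻⁴ = 0.04503 m
1510–2090 m: 0.63 × 2×10⁻⁴ × 580 = 0.07308 m
0.57 × 1.7×10⁻⁴ × 1100 = 0.10659 m
Δh = 0.03654 + 0.171108 + 0.04503 + 0.07308 + 0.10659 = 0.432348 m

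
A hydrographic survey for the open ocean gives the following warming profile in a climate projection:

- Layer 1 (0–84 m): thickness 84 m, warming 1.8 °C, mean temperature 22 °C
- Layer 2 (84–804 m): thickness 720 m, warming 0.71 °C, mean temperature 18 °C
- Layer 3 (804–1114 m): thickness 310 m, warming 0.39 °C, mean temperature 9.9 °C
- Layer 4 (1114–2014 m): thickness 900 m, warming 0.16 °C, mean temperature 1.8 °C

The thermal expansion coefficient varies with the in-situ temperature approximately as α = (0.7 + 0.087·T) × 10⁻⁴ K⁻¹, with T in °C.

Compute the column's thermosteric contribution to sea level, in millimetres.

about 187 mm

Layer 1: α = (0.7 + 0.087×22)×10⁻⁴ = 2.614×10⁻⁴ K⁻¹
Layer 2: α = (0.7 + 0.087×18)×10⁻⁴ = 2.266×10⁻⁴ K⁻¹
Layer 3: α = (0.7 + 0.087×9.9)×10⁻⁴ = 1.5613×10⁻⁴ K⁻¹
Layer 4: α = (0.7 + 0.087×1.8)×10⁻⁴ = 0.8566×10⁻⁴ K⁻¹
Layer 1: 1.8 × 84 × 2.614×10⁻⁴ = 0.03952368 m
Layer 2: 720 × 2.266×10⁻⁴ × 0.71 = 0.11583792 m
0.39 × 1.5613×10⁻⁴ × 310 = 0.018876117 m
900 × 0.8566×10⁻⁴ × 0.16 = 0.01233504 m
Δh = 0.03952368 + 0.11583792 + 0.018876117 + 0.01233504 = 0.186572757 m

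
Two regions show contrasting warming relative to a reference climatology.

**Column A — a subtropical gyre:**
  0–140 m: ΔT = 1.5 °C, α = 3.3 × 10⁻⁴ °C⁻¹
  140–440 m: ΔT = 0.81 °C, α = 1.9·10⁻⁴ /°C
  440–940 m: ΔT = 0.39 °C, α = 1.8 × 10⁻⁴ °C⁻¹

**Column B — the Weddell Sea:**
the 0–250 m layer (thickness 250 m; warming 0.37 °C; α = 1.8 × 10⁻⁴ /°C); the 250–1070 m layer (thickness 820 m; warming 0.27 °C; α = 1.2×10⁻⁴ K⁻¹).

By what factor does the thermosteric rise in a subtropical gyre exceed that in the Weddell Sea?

A 140 × 3.3×10⁻⁴ × 1.5 = 0.06930 m
A 0.81 × 1.9×10⁻⁴ × 300 = 0.04617 m
A 0.39 × 1.8×10⁻⁴ × 500 = 0.03510 m
A total: 0.15057 m
B 0.37 × 250 × 1.8×10⁻⁴ = 0.01665 m
B 250–1070 m: 0.27 × 820 × 1.2×10⁻⁴ = 0.026568 m
B total: 0.043218 m
Ratio: 0.15057 / 0.043218 ≈ 3.484

3.48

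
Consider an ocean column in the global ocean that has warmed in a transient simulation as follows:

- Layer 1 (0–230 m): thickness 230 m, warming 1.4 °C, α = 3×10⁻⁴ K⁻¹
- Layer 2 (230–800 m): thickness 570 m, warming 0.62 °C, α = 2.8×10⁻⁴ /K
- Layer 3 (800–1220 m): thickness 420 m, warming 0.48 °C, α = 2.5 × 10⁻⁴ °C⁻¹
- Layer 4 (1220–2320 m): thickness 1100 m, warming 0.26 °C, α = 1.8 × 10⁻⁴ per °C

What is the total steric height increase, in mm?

about 297 mm

0–230 m: 230 × 3×10⁻⁴ × 1.4 = 0.09660 m
230–800 m: 0.62 × 2.8×10⁻⁴ × 570 = 0.098952 m
Layer 3: 420 × 0.48 × 2.5×10⁻⁴ = 0.05040 m
Layer 4: 1.8×10⁻⁴ × 1100 × 0.26 = 0.05148 m
Δh = 0.09660 + 0.098952 + 0.05040 + 0.05148 = 0.297432 m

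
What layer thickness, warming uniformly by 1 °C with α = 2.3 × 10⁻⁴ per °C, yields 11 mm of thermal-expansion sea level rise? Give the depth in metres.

H = Δh/(αΔT) = 0.011 / (2.3×10⁻⁴ × 1) ≈ 47.83 m

about 47.8 m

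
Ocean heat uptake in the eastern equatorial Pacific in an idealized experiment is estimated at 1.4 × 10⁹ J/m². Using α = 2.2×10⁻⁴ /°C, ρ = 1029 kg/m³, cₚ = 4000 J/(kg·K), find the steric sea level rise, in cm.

Δh = αQ/(ρcₚ) = 2.2×10⁻⁴ × 1.4×10⁹ / (1029 × 4000) ≈ 0.07483 m

7.48 cm of thermosteric rise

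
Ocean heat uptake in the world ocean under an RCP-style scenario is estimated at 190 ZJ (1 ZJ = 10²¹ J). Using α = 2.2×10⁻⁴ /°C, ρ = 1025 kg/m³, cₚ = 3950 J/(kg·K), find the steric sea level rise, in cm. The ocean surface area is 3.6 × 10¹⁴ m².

about 2.9 cm

Per unit area: Q = 190×10²¹ / (3.6×10¹⁴) ≈ 5.278×10⁸ J/m²
Δh = αQ/(ρcₚ) = 2.2×10⁻⁴ × 5.278×10⁸ / (1025 × 3950) ≈ 0.028679 m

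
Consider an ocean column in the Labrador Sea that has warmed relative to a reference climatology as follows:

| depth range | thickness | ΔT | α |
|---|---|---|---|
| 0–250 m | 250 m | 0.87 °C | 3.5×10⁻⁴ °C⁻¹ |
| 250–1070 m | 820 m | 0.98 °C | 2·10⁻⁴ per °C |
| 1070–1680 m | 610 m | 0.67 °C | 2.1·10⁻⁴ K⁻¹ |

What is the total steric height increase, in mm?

323 mm of thermosteric rise

0–250 m: 3.5×10⁻⁴ × 0.87 × 250 = 0.076125 m
250–1070 m: 0.98 × 2×10⁻⁴ × 820 = 0.16072 m
1070–1680 m: 610 × 2.1×10⁻⁴ × 0.67 = 0.085827 m
Δh = 0.076125 + 0.16072 + 0.085827 = 0.322672 m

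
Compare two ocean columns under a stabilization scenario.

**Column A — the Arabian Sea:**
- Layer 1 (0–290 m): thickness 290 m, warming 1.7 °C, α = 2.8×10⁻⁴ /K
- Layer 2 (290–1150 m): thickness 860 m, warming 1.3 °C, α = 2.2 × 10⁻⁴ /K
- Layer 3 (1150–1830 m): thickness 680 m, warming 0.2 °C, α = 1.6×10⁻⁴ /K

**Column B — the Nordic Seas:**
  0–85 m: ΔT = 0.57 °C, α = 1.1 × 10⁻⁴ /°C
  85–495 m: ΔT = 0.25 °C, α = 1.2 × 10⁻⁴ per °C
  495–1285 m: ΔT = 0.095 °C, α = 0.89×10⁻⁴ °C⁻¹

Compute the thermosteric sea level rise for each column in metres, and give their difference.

A: 0.41 m; B: 0.024 m; difference 0.38 m

A Layer 1: 1.7 × 290 × 2.8×10⁻⁴ = 0.13804 m
A 290–1150 m: 860 × 2.2×10⁻⁴ × 1.3 = 0.24596 m
A 680 × 0.2 × 1.6×10⁻⁴ = 0.02176 m
A total: 0.40576 m
B Layer 1: 0.57 × 1.1×10⁻⁴ × 85 = 0.0053295 m
B Layer 2: 1.2×10⁻⁴ × 0.25 × 410 = 0.01230 m
B 0.89×10⁻⁴ × 790 × 0.095 = 0.00667945 m
B total: 0.02430895 m
Difference: 0.40576 − 0.02430895 = 0.38145105 m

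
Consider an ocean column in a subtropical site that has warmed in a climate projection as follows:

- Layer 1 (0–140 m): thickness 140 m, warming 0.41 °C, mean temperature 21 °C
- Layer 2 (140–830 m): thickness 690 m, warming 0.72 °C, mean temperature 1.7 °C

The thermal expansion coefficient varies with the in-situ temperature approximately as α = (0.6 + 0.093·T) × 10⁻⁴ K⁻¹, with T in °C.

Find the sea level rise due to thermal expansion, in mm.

Layer 1: α = (0.6 + 0.093×21)×10⁻⁴ = 2.553×10⁻⁴ K⁻¹
Layer 2: α = (0.6 + 0.093×1.7)×10⁻⁴ = 0.7581×10⁻⁴ K⁻¹
2.553×10⁻⁴ × 0.41 × 140 = 0.01465422 m
140–830 m: 0.72 × 0.7581×10⁻⁴ × 690 = 0.037662408 m
Δh = 0.01465422 + 0.037662408 = 0.052316628 m ≈ 52 mm

Δh = 52 mm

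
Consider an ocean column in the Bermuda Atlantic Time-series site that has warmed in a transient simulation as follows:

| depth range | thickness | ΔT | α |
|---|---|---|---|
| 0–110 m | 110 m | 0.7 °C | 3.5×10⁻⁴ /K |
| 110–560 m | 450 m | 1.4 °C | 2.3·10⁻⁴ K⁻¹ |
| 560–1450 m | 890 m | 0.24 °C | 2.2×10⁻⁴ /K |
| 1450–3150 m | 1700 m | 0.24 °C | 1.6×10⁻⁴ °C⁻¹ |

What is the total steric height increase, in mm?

about 284 mm

0.7 × 110 × 3.5×10⁻⁴ = 0.02695 m
110–560 m: 450 × 2.3×10⁻⁴ × 1.4 = 0.14490 m
Layer 3: 2.2×10⁻⁴ × 890 × 0.24 = 0.046992 m
1450–3150 m: 1.6×10⁻⁴ × 1700 × 0.24 = 0.06528 m
Δh = 0.02695 + 0.14490 + 0.046992 + 0.06528 = 0.284122 m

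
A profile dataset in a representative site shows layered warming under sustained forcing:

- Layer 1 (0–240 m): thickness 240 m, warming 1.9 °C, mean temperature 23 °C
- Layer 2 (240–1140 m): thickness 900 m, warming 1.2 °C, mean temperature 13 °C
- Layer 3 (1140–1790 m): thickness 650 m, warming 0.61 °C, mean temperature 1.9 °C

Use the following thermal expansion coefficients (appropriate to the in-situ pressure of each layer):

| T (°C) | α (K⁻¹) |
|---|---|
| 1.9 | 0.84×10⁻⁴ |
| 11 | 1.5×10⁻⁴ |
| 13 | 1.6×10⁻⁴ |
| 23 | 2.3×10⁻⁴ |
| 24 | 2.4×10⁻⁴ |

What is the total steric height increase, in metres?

Layer 1 at 23 °C → α = 2.3×10⁻⁴ K⁻¹
Layer 2 at 13 °C → α = 1.6×10⁻⁴ K⁻¹
Layer 3 at 1.9 °C → α = 0.84×10⁻⁴ K⁻¹
Layer 1: 1.9 × 2.3×10⁻⁴ × 240 = 0.10488 m
Layer 2: 900 × 1.6×10⁻⁴ × 1.2 = 0.17280 m
650 × 0.84×10⁻⁴ × 0.61 = 0.033306 m
Δh = 0.10488 + 0.17280 + 0.033306 = 0.310986 m ≈ 0.311 m

Δh = 0.311 m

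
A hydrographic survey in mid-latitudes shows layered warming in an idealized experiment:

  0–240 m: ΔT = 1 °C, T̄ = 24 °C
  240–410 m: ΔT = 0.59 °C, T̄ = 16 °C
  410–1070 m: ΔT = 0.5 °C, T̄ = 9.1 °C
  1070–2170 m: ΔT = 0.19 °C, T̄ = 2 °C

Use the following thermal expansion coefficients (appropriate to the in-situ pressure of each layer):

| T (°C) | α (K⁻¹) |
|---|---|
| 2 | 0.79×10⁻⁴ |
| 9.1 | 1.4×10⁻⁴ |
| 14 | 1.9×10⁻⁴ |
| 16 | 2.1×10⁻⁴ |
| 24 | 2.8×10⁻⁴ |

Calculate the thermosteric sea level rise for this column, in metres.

Δh ≈ 0.15 m

Layer 1 at 24 °C → α = 2.8×10⁻⁴ K⁻¹
Layer 2 at 16 °C → α = 2.1×10⁻⁴ K⁻¹
Layer 3 at 9.1 °C → α = 1.4×10⁻⁴ K⁻¹
Layer 4 at 2 °C → α = 0.79×10⁻⁴ K⁻¹
Layer 1: 240 × 2.8×10⁻⁴ × 1 = 0.06720 m
0.59 × 2.1×10⁻⁴ × 170 = 0.021063 m
Layer 3: 660 × 0.5 × 1.4×10⁻⁴ = 0.04620 m
Layer 4: 0.79×10⁻⁴ × 0.19 × 1100 = 0.016511 m
Δh = 0.06720 + 0.021063 + 0.04620 + 0.016511 = 0.150974 m ≈ 0.15 m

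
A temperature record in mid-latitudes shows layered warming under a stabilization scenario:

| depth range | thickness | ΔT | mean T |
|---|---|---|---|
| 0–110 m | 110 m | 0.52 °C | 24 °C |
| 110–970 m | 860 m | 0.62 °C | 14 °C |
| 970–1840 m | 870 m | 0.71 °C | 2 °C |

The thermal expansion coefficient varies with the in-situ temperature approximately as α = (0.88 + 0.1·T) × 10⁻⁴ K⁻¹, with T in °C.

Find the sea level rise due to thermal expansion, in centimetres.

20.7 cm of thermosteric rise

Layer 1: α = (0.88 + 0.1×24)×10⁻⁴ = 3.28×10⁻⁴ K⁻¹
Layer 2: α = (0.88 + 0.1×14)×10⁻⁴ = 2.28×10⁻⁴ K⁻¹
Layer 3: α = (0.88 + 0.1×2)×10⁻⁴ = 1.08×10⁻⁴ K⁻¹
Layer 1: 3.28×10⁻⁴ × 0.52 × 110 = 0.0187616 m
Layer 2: 0.62 × 2.28×10⁻⁴ × 860 = 0.1215696 m
970–1840 m: 0.71 × 1.08×10⁻⁴ × 870 = 0.0667116 m
Δh = 0.0187616 + 0.1215696 + 0.0667116 = 0.2070428 m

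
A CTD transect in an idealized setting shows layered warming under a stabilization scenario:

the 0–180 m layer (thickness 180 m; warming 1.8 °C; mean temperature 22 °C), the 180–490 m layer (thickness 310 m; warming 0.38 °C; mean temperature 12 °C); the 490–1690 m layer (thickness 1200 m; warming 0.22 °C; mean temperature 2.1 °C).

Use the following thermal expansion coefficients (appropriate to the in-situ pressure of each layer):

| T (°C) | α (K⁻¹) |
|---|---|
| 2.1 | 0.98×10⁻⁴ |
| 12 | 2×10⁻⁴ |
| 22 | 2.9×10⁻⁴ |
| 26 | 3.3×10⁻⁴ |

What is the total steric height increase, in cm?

Δh = 14 cm

Layer 1 at 22 °C → α = 2.9×10⁻⁴ K⁻¹
Layer 2 at 12 °C → α = 2×10⁻⁴ K⁻¹
Layer 3 at 2.1 °C → α = 0.98×10⁻⁴ K⁻¹
0–180 m: 1.8 × 2.9×10⁻⁴ × 180 = 0.09396 m
180–490 m: 2×10⁻⁴ × 310 × 0.38 = 0.02356 m
Layer 3: 0.22 × 0.98×10⁻⁴ × 1200 = 0.025872 m
Δh = 0.09396 + 0.02356 + 0.025872 = 0.143392 m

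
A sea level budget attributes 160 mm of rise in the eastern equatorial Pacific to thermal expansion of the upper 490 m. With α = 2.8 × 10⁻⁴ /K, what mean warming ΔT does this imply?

ΔT = Δh/(αH) = 0.16 / (2.8×10⁻⁴ × 490) ≈ 1.166 K

about 1.17 K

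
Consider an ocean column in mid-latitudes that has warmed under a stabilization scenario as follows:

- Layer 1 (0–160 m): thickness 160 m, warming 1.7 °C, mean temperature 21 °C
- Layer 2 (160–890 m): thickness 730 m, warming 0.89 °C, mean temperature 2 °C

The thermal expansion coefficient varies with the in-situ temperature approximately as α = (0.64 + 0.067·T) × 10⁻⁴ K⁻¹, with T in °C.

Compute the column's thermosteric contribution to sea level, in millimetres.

Δh ≈ 106 mm

Layer 1: α = (0.64 + 0.067×21)×10⁻⁴ = 2.047×10⁻⁴ K⁻¹
Layer 2: α = (0.64 + 0.067×2)×10⁻⁴ = 0.774×10⁻⁴ K⁻¹
Layer 1: 1.7 × 2.047×10⁻⁴ × 160 = 0.0556784 m
Layer 2: 0.89 × 0.774×10⁻⁴ × 730 = 0.05028678 m
Δh = 0.0556784 + 0.05028678 = 0.10596518 m ≈ 106 mm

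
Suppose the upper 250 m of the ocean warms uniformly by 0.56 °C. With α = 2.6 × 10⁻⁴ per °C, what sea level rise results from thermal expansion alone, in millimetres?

36.4 mm of thermosteric rise

Δh = αΔT·H = 2.6×10⁻⁴ × 0.56 × 250 = 0.03640 m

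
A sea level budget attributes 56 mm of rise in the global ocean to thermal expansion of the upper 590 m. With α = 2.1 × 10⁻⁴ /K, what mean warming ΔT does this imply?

ΔT ≈ 0.45 K

ΔT = Δh/(αH) = 0.056 / (2.1×10⁻⁴ × 590) ≈ 0.4520 K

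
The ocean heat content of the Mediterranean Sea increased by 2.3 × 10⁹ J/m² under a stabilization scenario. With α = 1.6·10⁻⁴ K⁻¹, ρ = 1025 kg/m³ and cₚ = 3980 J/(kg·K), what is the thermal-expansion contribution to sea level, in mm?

Δh = αQ/(ρcₚ) = 1.6×10⁻⁴ × 2.3×10⁹ / (1025 × 3980) ≈ 0.090207 m

Δh ≈ 90.2 mm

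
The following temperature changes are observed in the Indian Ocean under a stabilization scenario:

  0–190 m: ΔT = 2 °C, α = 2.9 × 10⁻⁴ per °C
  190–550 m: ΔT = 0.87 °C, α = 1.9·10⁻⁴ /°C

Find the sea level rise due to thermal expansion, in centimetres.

0–190 m: 2.9×10⁻⁴ × 190 × 2 = 0.11020 m
190–550 m: 0.87 × 1.9×10⁻⁴ × 360 = 0.059508 m
Δh = 0.11020 + 0.059508 = 0.169708 m

Δh = 17.0 cm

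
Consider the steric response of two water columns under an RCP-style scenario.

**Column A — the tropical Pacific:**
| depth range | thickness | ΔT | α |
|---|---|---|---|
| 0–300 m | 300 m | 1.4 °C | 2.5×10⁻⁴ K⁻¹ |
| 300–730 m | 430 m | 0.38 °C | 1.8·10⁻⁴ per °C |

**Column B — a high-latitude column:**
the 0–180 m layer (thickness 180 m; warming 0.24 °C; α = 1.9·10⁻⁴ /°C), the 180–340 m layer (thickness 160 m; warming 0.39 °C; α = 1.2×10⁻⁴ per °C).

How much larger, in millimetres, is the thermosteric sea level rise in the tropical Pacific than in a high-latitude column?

119 mm

A 0–300 m: 300 × 1.4 × 2.5×10⁻⁴ = 0.10500 m
A 430 × 0.38 × 1.8×10⁻⁴ = 0.029412 m
A total: 0.134412 m
B 0.24 × 180 × 1.9×10⁻⁴ = 0.008208 m
B 160 × 0.39 × 1.2×10⁻⁴ = 0.007488 m
B total: 0.015696 m
Difference: 0.134412 − 0.015696 = 0.118716 m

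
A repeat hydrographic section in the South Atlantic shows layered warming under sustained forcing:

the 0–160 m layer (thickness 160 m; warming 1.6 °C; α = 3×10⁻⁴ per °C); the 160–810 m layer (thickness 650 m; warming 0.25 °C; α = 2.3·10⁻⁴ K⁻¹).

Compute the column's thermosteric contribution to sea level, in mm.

114 mm

Layer 1: 160 × 1.6 × 3×10⁻⁴ = 0.07680 m
650 × 0.25 × 2.3×10⁻⁴ = 0.037375 m
Δh = 0.07680 + 0.037375 = 0.114175 m ≈ 114 mm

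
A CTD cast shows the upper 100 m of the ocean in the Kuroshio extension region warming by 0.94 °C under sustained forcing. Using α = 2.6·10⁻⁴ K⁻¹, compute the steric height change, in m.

Δh = αΔT·H = 2.6×10⁻⁴ × 0.94 × 100 = 0.02444 m

Δh = 0.0244 m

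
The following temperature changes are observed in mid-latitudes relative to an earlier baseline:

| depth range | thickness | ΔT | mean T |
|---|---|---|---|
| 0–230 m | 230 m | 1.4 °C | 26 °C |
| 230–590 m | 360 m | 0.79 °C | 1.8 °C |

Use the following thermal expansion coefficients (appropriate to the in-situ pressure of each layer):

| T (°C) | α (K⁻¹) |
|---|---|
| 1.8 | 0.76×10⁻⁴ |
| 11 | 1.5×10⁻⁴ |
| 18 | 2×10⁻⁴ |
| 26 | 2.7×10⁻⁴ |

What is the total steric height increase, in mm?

about 110 mm

Layer 1 at 26 °C → α = 2.7×10⁻⁴ K⁻¹
Layer 2 at 1.8 °C → α = 0.76×10⁻⁴ K⁻¹
Layer 1: 230 × 2.7×10⁻⁴ × 1.4 = 0.08694 m
360 × 0.79 × 0.76×10⁻⁴ = 0.0216144 m
Δh = 0.08694 + 0.0216144 = 0.1085544 m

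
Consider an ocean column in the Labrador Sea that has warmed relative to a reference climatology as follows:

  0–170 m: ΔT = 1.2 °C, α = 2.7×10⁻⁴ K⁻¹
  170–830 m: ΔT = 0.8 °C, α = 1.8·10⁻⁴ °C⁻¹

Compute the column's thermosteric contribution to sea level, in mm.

Δh = 150 mm

1.2 × 170 × 2.7×10⁻⁴ = 0.05508 m
170–830 m: 1.8×10⁻⁴ × 0.8 × 660 = 0.09504 m
Δh = 0.05508 + 0.09504 = 0.15012 m ≈ 150 mm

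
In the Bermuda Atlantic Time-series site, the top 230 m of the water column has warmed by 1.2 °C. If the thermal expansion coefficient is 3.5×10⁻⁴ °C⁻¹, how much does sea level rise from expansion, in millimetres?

Δh = αΔT·H = 3.5×10⁻⁴ × 1.2 × 230 = 0.09660 m

Δh ≈ 97 mm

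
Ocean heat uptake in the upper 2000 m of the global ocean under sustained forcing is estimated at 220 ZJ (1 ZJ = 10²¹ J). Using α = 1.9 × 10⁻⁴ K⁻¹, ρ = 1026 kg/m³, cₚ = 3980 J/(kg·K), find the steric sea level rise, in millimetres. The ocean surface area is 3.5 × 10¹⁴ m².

Per unit area: Q = 220×10²¹ / (3.5×10¹⁴) ≈ 6.286×10⁸ J/m²
Δh = αQ/(ρcₚ) = 1.9×10⁻⁴ × 6.286×10⁸ / (1026 × 3980) ≈ 0.029248 m

29.2 mm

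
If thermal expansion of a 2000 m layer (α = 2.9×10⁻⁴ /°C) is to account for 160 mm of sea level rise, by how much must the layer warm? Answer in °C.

ΔT = Δh/(αH) = 0.16 / (2.9×10⁻⁴ × 2000) ≈ 0.2759 °C

0.276 °C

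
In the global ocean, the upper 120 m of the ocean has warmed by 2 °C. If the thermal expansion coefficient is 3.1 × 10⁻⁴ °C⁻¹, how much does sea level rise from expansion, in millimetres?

74.4 mm

Δh = αΔT·H = 3.1×10⁻⁴ × 2 × 120 = 0.07440 m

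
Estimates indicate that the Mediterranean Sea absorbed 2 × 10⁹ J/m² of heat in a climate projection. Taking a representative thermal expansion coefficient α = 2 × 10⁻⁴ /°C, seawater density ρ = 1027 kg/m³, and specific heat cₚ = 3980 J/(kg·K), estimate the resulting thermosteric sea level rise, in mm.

Δh = αQ/(ρcₚ) = 2×10⁻⁴ × 2×10⁹ / (1027 × 3980) ≈ 0.09786 m

98 mm of thermosteric rise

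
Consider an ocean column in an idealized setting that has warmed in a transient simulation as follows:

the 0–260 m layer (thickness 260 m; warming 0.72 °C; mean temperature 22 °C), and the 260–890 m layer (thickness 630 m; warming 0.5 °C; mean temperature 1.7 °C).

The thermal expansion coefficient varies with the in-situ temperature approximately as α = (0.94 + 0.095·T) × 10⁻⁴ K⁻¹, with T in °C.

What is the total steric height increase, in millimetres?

Layer 1: α = (0.94 + 0.095×22)×10⁻⁴ = 3.03×10⁻⁴ K⁻¹
Layer 2: α = (0.94 + 0.095×1.7)×10⁻⁴ = 1.1015×10⁻⁴ K⁻¹
0–260 m: 260 × 3.03×10⁻⁴ × 0.72 = 0.0567216 m
Layer 2: 630 × 1.1015×10⁻⁴ × 0.5 = 0.03469725 m
Δh = 0.0567216 + 0.03469725 = 0.09141885 m

91.4 mm of thermosteric rise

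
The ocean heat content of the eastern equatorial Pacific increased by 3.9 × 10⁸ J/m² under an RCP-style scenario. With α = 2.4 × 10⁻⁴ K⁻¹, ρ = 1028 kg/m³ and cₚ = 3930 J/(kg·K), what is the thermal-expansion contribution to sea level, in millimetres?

Δh = αQ/(ρcₚ) = 2.4×10⁻⁴ × 3.9×10⁸ / (1028 × 3930) ≈ 0.023168 m

Δh ≈ 23.2 mm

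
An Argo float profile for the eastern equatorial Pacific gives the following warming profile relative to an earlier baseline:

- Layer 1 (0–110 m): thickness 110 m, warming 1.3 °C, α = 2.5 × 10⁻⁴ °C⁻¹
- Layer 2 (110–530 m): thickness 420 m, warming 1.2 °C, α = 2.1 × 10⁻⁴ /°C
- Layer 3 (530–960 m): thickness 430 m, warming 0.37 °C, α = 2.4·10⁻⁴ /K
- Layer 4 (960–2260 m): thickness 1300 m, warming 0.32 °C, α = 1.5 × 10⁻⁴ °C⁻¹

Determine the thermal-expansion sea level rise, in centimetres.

24 cm

0–110 m: 1.3 × 110 × 2.5×10⁻⁴ = 0.03575 m
Layer 2: 2.1×10⁻⁴ × 420 × 1.2 = 0.10584 m
Layer 3: 430 × 2.4×10⁻⁴ × 0.37 = 0.038184 m
Layer 4: 1300 × 0.32 × 1.5×10⁻⁴ = 0.06240 m
Δh = 0.03575 + 0.10584 + 0.038184 + 0.06240 = 0.242174 m ≈ 24 cm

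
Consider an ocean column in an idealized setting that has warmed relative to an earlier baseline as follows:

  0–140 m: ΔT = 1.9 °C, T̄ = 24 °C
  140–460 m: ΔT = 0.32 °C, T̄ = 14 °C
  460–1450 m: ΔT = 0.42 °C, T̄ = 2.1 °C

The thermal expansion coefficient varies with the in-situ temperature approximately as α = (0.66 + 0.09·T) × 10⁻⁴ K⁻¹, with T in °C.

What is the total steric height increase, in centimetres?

about 13 cm

Layer 1: α = (0.66 + 0.09×24)×10⁻⁴ = 2.82×10⁻⁴ K⁻¹
Layer 2: α = (0.66 + 0.09×14)×10⁻⁴ = 1.92×10⁻⁴ K⁻¹
Layer 3: α = (0.66 + 0.09×2.1)×10⁻⁴ = 0.849×10⁻⁴ K⁻¹
2.82×10⁻⁴ × 1.9 × 140 = 0.075012 m
140–460 m: 1.92×10⁻⁴ × 0.32 × 320 = 0.0196608 m
460–1450 m: 990 × 0.849×10⁻⁴ × 0.42 = 0.03530142 m
Δh = 0.075012 + 0.0196608 + 0.03530142 = 0.12997422 m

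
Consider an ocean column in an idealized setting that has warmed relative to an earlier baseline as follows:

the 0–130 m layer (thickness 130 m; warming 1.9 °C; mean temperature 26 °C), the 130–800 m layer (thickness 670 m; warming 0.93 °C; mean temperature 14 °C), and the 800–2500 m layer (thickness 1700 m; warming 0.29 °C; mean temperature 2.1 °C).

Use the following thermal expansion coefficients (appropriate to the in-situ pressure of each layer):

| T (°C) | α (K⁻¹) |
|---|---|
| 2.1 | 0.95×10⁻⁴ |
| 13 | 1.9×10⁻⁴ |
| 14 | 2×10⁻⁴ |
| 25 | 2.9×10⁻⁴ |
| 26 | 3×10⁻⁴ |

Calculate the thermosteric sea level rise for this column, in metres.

Layer 1 at 26 °C → α = 3×10⁻⁴ K⁻¹
Layer 2 at 14 °C → α = 2×10⁻⁴ K⁻¹
Layer 3 at 2.1 °C → α = 0.95×10⁻⁴ K⁻¹
0–130 m: 130 × 1.9 × 3×10⁻⁴ = 0.07410 m
0.93 × 670 × 2×10⁻⁴ = 0.12462 m
1700 × 0.29 × 0.95×10⁻⁴ = 0.046835 m
Δh = 0.07410 + 0.12462 + 0.046835 = 0.245555 m

Δh = 0.246 m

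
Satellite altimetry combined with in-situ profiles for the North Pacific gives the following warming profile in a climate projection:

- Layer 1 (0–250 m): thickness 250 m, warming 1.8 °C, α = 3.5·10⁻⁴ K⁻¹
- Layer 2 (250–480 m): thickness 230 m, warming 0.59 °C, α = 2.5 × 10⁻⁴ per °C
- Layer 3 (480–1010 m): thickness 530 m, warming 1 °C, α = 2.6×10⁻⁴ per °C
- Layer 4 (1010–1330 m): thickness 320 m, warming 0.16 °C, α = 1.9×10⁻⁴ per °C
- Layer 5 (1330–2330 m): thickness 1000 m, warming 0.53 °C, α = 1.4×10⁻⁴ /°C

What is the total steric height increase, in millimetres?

about 410 mm

Layer 1: 1.8 × 250 × 3.5×10⁻⁴ = 0.15750 m
Layer 2: 230 × 2.5×10⁻⁴ × 0.59 = 0.033925 m
Layer 3: 2.6×10⁻⁴ × 1 × 530 = 0.13780 m
1.9×10⁻⁴ × 0.16 × 320 = 0.009728 m
0.53 × 1.4×10⁻⁴ × 1000 = 0.07420 m
Δh = 0.15750 + 0.033925 + 0.13780 + 0.009728 + 0.07420 = 0.413153 m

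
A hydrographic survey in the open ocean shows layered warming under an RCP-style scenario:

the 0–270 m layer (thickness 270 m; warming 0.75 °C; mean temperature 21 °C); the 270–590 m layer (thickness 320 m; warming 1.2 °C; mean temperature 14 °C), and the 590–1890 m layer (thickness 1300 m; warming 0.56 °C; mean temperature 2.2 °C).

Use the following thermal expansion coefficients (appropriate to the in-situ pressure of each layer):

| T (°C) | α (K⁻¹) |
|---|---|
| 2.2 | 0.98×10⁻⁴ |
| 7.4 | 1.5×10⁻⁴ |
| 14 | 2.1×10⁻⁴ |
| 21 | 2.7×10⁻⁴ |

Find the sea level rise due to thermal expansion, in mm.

Layer 1 at 21 °C → α = 2.7×10⁻⁴ K⁻¹
Layer 2 at 14 °C → α = 2.1×10⁻⁴ K⁻¹
Layer 3 at 2.2 °C → α = 0.98×10⁻⁴ K⁻¹
0–270 m: 270 × 2.7×10⁻⁴ × 0.75 = 0.054675 m
2.1×10⁻⁴ × 1.2 × 320 = 0.08064 m
590–1890 m: 0.98×10⁻⁴ × 1300 × 0.56 = 0.071344 m
Δh = 0.054675 + 0.08064 + 0.071344 = 0.206659 m

Δh ≈ 207 mm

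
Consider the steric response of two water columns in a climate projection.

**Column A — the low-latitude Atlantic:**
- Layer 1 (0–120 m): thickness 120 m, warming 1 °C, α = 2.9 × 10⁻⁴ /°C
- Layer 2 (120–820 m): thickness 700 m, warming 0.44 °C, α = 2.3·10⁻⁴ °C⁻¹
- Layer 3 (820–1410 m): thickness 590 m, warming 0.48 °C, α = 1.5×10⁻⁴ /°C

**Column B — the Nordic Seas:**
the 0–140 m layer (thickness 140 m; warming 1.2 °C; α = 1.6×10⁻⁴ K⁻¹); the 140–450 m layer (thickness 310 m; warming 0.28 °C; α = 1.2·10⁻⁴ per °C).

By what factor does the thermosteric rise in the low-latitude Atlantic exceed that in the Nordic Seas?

3.97

A 0–120 m: 120 × 1 × 2.9×10⁻⁴ = 0.03480 m
A Layer 2: 0.44 × 2.3×10⁻⁴ × 700 = 0.07084 m
A 820–1410 m: 0.48 × 590 × 1.5×10⁻⁴ = 0.04248 m
A total: 0.14812 m
B 1.2 × 140 × 1.6×10⁻⁴ = 0.02688 m
B Layer 2: 1.2×10⁻⁴ × 0.28 × 310 = 0.010416 m
B total: 0.037296 m
Ratio: 0.14812 / 0.037296 ≈ 3.971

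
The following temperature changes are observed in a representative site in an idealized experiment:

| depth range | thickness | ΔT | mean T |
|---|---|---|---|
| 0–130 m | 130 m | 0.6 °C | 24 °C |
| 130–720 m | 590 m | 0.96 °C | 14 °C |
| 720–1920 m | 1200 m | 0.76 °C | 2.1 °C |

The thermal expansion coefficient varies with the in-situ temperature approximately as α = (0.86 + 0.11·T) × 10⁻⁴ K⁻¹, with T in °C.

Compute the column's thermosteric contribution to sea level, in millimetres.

263 mm

Layer 1: α = (0.86 + 0.11×24)×10⁻⁴ = 3.5×10⁻⁴ K⁻¹
Layer 2: α = (0.86 + 0.11×14)×10⁻⁴ = 2.4×10⁻⁴ K⁻¹
Layer 3: α = (0.86 + 0.11×2.1)×10⁻⁴ = 1.091×10⁻⁴ K⁻¹
0–130 m: 130 × 3.5×10⁻⁴ × 0.6 = 0.02730 m
Layer 2: 0.96 × 590 × 2.4×10⁻⁴ = 0.135936 m
720–1920 m: 0.76 × 1200 × 1.091×10⁻⁴ = 0.0994992 m
Δh = 0.02730 + 0.135936 + 0.0994992 = 0.2627352 m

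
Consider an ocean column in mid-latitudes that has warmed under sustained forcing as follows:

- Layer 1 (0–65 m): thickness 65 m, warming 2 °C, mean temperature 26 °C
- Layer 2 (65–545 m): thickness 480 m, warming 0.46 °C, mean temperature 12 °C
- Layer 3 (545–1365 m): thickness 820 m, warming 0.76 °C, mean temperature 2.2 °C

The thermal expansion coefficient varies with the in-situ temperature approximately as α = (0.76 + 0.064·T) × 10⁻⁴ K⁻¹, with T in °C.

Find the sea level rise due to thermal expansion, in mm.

Layer 1: α = (0.76 + 0.064×26)×10⁻⁴ = 2.424×10⁻⁴ K⁻¹
Layer 2: α = (0.76 + 0.064×12)×10⁻⁴ = 1.528×10⁻⁴ K⁻¹
Layer 3: α = (0.76 + 0.064×2.2)×10⁻⁴ = 0.9008×10⁻⁴ K⁻¹
0–65 m: 65 × 2 × 2.424×10⁻⁴ = 0.031512 m
Layer 2: 1.528×10⁻⁴ × 0.46 × 480 = 0.03373824 m
0.9008×10⁻⁴ × 0.76 × 820 = 0.056137856 m
Δh = 0.031512 + 0.03373824 + 0.056137856 = 0.121388096 m ≈ 121 mm

Δh = 121 mm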